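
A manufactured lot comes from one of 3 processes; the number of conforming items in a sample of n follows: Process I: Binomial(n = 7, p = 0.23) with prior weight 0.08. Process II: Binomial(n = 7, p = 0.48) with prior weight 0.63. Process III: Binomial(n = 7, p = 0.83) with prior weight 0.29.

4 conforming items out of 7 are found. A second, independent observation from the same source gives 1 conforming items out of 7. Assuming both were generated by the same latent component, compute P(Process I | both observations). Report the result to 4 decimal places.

The responsibility of component k is P(Z=k) f_k(x) divided by Σ_j P(Z=j) f_j(x).
Since both observations come from the same component, the likelihood for component k is f_k(x₁)·f_k(x₂).
  L_I = [C(7,4)·0.23^4·0.77^3 = 35·0.00279841·0.456533 = 0.0447148] × [0.33556] = 0.0150045
  L_II = [C(7,4)·0.48^4·0.52^3 = 35·0.0530842·0.140608 = 0.261242] × [0.0664292] = 0.0173541
  L_III = [C(7,4)·0.83^4·0.17^3 = 35·0.474583·0.004913 = 0.081607] × [0.000140239] = 1.14445e-05
Prior × likelihood for each component:
  P(Z=I)·L_I = 0.08 × 0.0150045 = 0.00120036
  P(Z=II)·L_II = 0.63 × 0.0173541 = 0.0109331
  P(Z=III)·L_III = 0.29 × 1.14445e-05 = 3.31891e-06
Denominator: 0.00120036 + 0.0109331 + 3.31891e-06 = 0.0121368
Responsibility of Process I: 0.00120036 / 0.0121368 ≈ 0.0989

0.0989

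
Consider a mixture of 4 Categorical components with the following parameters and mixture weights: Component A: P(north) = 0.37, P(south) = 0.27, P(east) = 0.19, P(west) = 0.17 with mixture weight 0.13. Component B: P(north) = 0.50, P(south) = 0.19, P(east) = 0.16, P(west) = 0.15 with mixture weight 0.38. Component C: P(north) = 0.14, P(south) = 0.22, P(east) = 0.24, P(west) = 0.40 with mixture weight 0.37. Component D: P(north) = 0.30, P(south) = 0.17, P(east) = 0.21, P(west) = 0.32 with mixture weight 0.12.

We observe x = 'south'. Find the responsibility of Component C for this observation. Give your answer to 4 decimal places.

Posterior ∝ prior × likelihood, so P(k | x) ∝ π_k f_k(x); normalise over all components.
Evaluate each component's likelihood at the observed value:
  p_A = P(south | comp) = 0.27
  p_B = P(south | comp) = 0.19
  p_C = P(south | comp) = 0.22
  p_D = P(south | comp) = 0.17
Weight by the priors:
  π_A·p_A = 0.13 × 0.27 = 0.0351
  π_B·p_B = 0.38 × 0.19 = 0.0722
  π_C·p_C = 0.37 × 0.22 = 0.0814
  π_D·p_D = 0.12 × 0.17 = 0.0204
Normaliser: 0.0351 + 0.0722 + 0.0814 + 0.0204 = 0.2091
Responsibility of Component C: 0.0814 / 0.2091 ≈ 0.3893

0.3893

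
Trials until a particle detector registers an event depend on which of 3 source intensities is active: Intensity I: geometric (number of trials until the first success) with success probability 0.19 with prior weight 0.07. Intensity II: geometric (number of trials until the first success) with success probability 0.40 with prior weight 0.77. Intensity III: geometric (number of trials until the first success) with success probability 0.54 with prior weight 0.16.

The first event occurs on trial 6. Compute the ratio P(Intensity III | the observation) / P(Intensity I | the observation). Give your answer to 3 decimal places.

0.384

Only the two components matter; the odds are (π_i f_i(x)) / (π_j f_j(x)).
Geometric probabilities:
  f_I = 0.0662489
  f_II = 0.031104
  f_III = 0.011122
Odds = (0.16/0.07) × (0.011122/0.0662489) = 2.28571 × 0.167882 ≈ 0.384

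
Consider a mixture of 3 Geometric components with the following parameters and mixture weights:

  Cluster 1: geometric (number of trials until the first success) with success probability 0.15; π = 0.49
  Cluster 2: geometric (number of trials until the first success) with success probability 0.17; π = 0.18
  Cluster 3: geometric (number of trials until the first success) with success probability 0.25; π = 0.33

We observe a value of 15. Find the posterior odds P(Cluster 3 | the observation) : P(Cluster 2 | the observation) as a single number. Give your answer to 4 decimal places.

0.6524

Posterior odds = (P(Z=i) f_i(x)) / (P(Z=j) f_j(x)); the normalising sum cancels.
Geometric probabilities:
  L_1 = 0.15·(1−0.15)^14 = 0.15·0.10277 = 0.0154155
  L_2 = 0.17·(1−0.17)^14 = 0.17·0.0736365 = 0.0125182
  L_3 = 0.25·(1−0.25)^14 = 0.25·0.0178179 = 0.00445449
Posterior odds = (P(Z=3)·L_3) / (P(Z=2)·L_2) = (0.33·0.00445449) / (0.18·0.0125182) = 0.00146998 / 0.00225328 ≈ 0.6524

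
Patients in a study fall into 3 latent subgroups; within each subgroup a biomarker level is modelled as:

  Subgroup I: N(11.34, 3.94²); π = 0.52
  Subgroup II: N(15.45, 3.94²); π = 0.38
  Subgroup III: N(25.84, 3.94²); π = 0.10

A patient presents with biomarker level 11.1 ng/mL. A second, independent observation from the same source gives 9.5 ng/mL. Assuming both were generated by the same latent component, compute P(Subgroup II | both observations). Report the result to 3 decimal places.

Posterior ∝ prior × likelihood, so P(k | x) ∝ π_k f_k(x); normalise over all components.
Since both observations come from the same component, the likelihood for component k is f_k(x₁)·f_k(x₂).
  p_I = [(1/(3.94·√(2π)))·exp(−(11.1−11.34)²/(2·3.94²)) = 0.101254·exp(-0.00186) = 0.101067] × [0.0907936] = 0.00917621
  p_II = [(1/(3.94·√(2π)))·exp(−(11.1−15.45)²/(2·3.94²)) = 0.101254·exp(-0.60948) = 0.0550455] × [0.032374] = 0.00178204
  p_III = [(1/(3.94·√(2π)))·exp(−(11.1−25.84)²/(2·3.94²)) = 0.101254·exp(-6.99798) = 9.2519e-05] × [1.86477e-05] = 1.72527e-09
Unnormalised posteriors:
  π_I·p_I = 0.52 × 0.00917621 = 0.00477163
  π_II·p_II = 0.38 × 0.00178204 = 0.000677177
  π_III·p_III = 0.10 × 1.72527e-09 = 1.72527e-10
Evidence: 0.00477163 + 0.000677177 + 1.72527e-10 = 0.00544881
P(Subgroup II | data) = 0.000677177 / 0.00544881 ≈ 0.124

0.124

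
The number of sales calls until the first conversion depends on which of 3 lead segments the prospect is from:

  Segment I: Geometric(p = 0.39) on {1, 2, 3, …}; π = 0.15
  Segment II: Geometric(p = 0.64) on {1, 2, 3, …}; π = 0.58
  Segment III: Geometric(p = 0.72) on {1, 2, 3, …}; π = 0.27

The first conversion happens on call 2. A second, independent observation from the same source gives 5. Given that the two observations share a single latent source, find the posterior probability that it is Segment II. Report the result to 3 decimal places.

0.399

P(component k | x) = P(Z=k)·f_k(x) / marginal(x), where marginal(x) = Σ_j P(Z=j)·f_j(x).
Since both observations come from the same component, the likelihood for component k is f_k(x₁)·f_k(x₂).
  f_I = [0.2379] × [0.0539988] = 0.0128463
  f_II = [0.2304] × [0.0107495] = 0.00247669
  f_III = [0.2016] × [0.00442552] = 0.000892185
Prior × likelihood for each component:
  P(Z=I)·f_I = 0.15 × 0.0128463 = 0.00192695
  P(Z=II)·f_II = 0.58 × 0.00247669 = 0.00143648
  P(Z=III)·f_III = 0.27 × 0.000892185 = 0.00024089
Normaliser: 0.00192695 + 0.00143648 + 0.00024089 = 0.00360432
Responsibility of Segment II: 0.00143648 / 0.00360432 ≈ 0.399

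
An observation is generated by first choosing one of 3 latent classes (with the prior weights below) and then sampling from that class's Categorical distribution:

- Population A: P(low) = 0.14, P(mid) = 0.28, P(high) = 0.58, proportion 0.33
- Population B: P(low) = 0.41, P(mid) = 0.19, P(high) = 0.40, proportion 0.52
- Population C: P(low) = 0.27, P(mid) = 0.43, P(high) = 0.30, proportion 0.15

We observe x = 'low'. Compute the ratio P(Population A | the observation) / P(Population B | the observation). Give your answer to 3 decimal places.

The posterior odds equal the prior odds times the likelihood ratio: (P(Z=i)/P(Z=j))·(f_i(x)/f_j(x)).
Component likelihoods at x = 'low':
  p_A = 0.14
  p_B = 0.41
  p_C = 0.27
Posterior odds = (P(Z=A)·p_A) / (P(Z=B)·p_B) = (0.33·0.14) / (0.52·0.41) = 0.0462 / 0.2132 ≈ 0.217

0.217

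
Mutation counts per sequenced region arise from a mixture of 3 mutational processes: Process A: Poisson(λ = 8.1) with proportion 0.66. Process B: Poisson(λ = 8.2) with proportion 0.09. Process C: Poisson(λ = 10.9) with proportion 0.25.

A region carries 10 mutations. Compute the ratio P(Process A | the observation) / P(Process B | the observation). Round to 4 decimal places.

Only the two components matter; the odds are (P(Z=i) f_i(x)) / (P(Z=j) f_j(x)).
Poisson probabilities:
  p_A = e^(−8.1)·8.1^10/10! = 0.101696
  p_B = e^(−8.2)·8.2^10/10! = 0.104031
  p_C = e^(−10.9)·10.9^10/10! = 0.120418
0.067119 / 0.00936275 ≈ 7.1687

7.1687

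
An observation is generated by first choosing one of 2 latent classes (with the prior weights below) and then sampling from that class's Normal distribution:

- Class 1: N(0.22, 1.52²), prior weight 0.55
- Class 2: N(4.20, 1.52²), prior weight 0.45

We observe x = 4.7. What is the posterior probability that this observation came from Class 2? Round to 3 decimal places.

P(component k | x) = π_k·f_k(x) / marginal(x), where marginal(x) = Σ_j π_j·f_j(x).
Evaluate each component's likelihood at the observed value:
  L_1 = (1/(1.52·√(2π)))·exp(−(4.7−0.22)²/(2·1.52²)) = 0.262462·exp(-4.34349) = 0.00340967
  L_2 = (1/(1.52·√(2π)))·exp(−(4.7−4.20)²/(2·1.52²)) = 0.262462·exp(-0.05410) = 0.248639
Unnormalised posteriors:
  π_1·L_1 = 0.55 × 0.00340967 = 0.00187532
  π_2·L_2 = 0.45 × 0.248639 = 0.111888
Evidence: 0.00187532 + 0.111888 = 0.113763
So the posterior for Class 2 is 0.111888 / 0.113763 ≈ 0.984.

0.984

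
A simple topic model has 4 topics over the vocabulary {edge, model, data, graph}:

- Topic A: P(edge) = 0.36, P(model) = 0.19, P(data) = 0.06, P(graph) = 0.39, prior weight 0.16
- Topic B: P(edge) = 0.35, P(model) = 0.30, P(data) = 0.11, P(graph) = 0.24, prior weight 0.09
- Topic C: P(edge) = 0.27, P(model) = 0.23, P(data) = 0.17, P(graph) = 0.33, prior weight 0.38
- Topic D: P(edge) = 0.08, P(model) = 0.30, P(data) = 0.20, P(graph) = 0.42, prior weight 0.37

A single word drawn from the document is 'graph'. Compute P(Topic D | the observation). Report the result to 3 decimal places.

P(component k | x) = P(Z=k)·f_k(x) / marginal(x), where marginal(x) = Σ_j P(Z=j)·f_j(x).
Evaluate each component's likelihood at the observed value:
  L_A = 0.39
  L_B = 0.24
  L_C = 0.33
  L_D = 0.42
Weight by the priors:
  P(Z=A)·L_A = 0.16 × 0.39 = 0.0624
  P(Z=B)·L_B = 0.09 × 0.24 = 0.0216
  P(Z=C)·L_C = 0.38 × 0.33 = 0.1254
  P(Z=D)·L_D = 0.37 × 0.42 = 0.1554
Marginal: 0.0624 + 0.0216 + 0.1254 + 0.1554 = 0.3648
So the posterior for Topic D is 0.1554 / 0.3648 ≈ 0.426.

0.426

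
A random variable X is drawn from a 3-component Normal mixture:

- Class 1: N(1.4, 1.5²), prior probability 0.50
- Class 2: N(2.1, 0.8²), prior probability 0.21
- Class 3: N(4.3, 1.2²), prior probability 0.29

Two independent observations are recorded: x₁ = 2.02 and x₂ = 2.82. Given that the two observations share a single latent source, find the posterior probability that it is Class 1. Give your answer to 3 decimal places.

Posterior ∝ prior × likelihood, so P(k | x) ∝ π_k f_k(x); normalise over all components.
Since both observations come from the same component, the likelihood for component k is f_k(x₁)·f_k(x₂).
  f_1 = [0.244186] × [0.169909] = 0.0414894
  f_2 = [0.496191] × [0.332607] = 0.165036
  f_3 = [0.0546798] × [0.15539] = 0.00849671
Prior × likelihood for each component:
  π_1·f_1 = 0.50 × 0.0414894 = 0.0207447
  π_2·f_2 = 0.21 × 0.165036 = 0.0346576
  π_3·f_3 = 0.29 × 0.00849671 = 0.00246405
Evidence: 0.0207447 + 0.0346576 + 0.00246405 = 0.0578663
Responsibility of Class 1: 0.0207447 / 0.0578663 ≈ 0.358

0.358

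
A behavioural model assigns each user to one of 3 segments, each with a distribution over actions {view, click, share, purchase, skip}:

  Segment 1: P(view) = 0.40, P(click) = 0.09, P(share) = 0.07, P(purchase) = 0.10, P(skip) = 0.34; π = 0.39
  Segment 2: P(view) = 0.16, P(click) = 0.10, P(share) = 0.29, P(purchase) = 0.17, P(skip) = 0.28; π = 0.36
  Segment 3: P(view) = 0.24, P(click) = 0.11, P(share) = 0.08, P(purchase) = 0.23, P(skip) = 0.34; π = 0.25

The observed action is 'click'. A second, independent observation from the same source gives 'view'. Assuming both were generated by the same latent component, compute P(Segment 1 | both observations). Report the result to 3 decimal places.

Posterior ∝ prior × likelihood, so P(k | x) ∝ π_k f_k(x); normalise over all components.
Since both observations come from the same component, the likelihood for component k is f_k(x₁)·f_k(x₂).
  p_1 = [P(click | comp) = 0.09] × [0.4] = 0.036
  p_2 = [P(click | comp) = 0.10] × [0.16] = 0.016
  p_3 = [P(click | comp) = 0.11] × [0.24] = 0.0264
Multiply by the mixture weights:
  π_1·p_1 = 0.39 × 0.036 = 0.01404
  π_2·p_2 = 0.36 × 0.016 = 0.00576
  π_3·p_3 = 0.25 × 0.0264 = 0.0066
Normaliser: 0.01404 + 0.00576 + 0.0066 = 0.0264
So the posterior for Segment 1 is 0.01404 / 0.0264 ≈ 0.532.

0.532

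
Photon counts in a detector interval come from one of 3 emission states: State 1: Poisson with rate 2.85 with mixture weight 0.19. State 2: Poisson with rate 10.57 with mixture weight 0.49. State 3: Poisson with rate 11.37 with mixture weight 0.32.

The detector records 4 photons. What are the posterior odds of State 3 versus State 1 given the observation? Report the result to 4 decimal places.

Since P(k|x) ∝ π_k f_k(x), the posterior odds are π_i f_i(x) / (π_j f_j(x)).
Evaluate each component's likelihood at the observed value:
  f_1 = 0.159012
  f_2 = 0.0133535
  f_3 = 0.00803345
Posterior odds = (π_3·f_3) / (π_1·f_1) = (0.32·0.00803345) / (0.19·0.159012) = 0.00257071 / 0.0302122 ≈ 0.0851

0.0851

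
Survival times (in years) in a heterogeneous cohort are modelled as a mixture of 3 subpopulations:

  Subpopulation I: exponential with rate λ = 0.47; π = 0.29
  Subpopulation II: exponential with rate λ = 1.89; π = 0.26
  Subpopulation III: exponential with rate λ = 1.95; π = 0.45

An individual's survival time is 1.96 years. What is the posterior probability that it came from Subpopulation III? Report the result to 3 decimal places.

0.224

By Bayes' theorem, P(k | x) = P(Z=k) f_k(x) / Σ_j P(Z=j) f_j(x).
Evaluate each component's likelihood at the observed value:
  p_I = 0.187079
  p_II = 0.0465223
  p_III = 0.0426738
Weight by the priors:
  P(Z=I)·p_I = 0.29 × 0.187079 = 0.054253
  P(Z=II)·p_II = 0.26 × 0.0465223 = 0.0120958
  P(Z=III)·p_III = 0.45 × 0.0426738 = 0.0192032
Evidence: 0.054253 + 0.0120958 + 0.0192032 = 0.085552
Responsibility of Subpopulation III: 0.0192032 / 0.085552 ≈ 0.224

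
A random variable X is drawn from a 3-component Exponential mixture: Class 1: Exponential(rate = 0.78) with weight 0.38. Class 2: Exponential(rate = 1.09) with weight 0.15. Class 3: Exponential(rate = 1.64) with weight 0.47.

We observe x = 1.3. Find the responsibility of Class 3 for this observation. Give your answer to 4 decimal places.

Posterior ∝ prior × likelihood, so P(k | x) ∝ π_k f_k(x); normalise over all components.
Exponential densities:
  f_1 = 0.282957
  f_2 = 0.26426
  f_3 = 0.194504
Weight by the priors:
  π_1·f_1 = 0.38 × 0.282957 = 0.107524
  π_2·f_2 = 0.15 × 0.26426 = 0.039639
  π_3·f_3 = 0.47 × 0.194504 = 0.0914168
Denominator: 0.107524 + 0.039639 + 0.0914168 = 0.238579
So the posterior for Class 3 is 0.0914168 / 0.238579 ≈ 0.3832.

0.3832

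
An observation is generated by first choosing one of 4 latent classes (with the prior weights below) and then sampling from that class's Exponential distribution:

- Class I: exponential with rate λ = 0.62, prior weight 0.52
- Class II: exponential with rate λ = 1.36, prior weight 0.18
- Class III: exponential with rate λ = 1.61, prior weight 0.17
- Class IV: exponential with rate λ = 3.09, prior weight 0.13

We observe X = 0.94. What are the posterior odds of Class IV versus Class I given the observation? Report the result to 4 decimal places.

Since P(k|x) ∝ π_k f_k(x), the posterior odds are π_i f_i(x) / (π_j f_j(x)).
Exponential densities:
  f_I = 0.346166
  f_II = 0.378736
  f_III = 0.354458
  f_IV = 0.169241
0.0220014 / 0.180007 ≈ 0.1222

0.1222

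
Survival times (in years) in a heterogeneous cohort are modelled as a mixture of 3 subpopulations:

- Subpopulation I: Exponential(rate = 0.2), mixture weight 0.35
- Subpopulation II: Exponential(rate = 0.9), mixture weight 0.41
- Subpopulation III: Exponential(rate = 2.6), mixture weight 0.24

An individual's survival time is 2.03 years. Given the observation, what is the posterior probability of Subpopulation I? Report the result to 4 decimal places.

0.4271

By Bayes' theorem, P(k | x) = π_k f_k(x) / Σ_j π_j f_j(x).
Evaluate each component's likelihood at the observed value:
  L_I = 0.2·e^(−0.2·2.03) = 0.2·e^(−0.4060) = 0.133262
  L_II = 0.9·e^(−0.9·2.03) = 0.9·e^(−1.8270) = 0.144806
  L_III = 2.6·e^(−2.6·2.03) = 2.6·e^(−5.2780) = 0.0132668
Unnormalised posteriors:
  π_I·L_I = 0.35 × 0.133262 = 0.0466417
  π_II·L_II = 0.41 × 0.144806 = 0.0593705
  π_III·L_III = 0.24 × 0.0132668 = 0.00318404
Denominator: 0.0466417 + 0.0593705 + 0.00318404 = 0.109196
P(Subpopulation I | 2.03 years) = 0.0466417 / 0.109196 ≈ 0.4271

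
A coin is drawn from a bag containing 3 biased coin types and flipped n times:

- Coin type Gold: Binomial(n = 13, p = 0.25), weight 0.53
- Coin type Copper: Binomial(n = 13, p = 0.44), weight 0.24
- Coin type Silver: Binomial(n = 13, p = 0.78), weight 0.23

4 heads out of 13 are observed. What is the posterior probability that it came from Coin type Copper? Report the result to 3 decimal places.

The responsibility of component k is P(Z=k) f_k(x) divided by Σ_j P(Z=j) f_j(x).
Component likelihoods at x = 4 heads out of 13:
  f_Gold = C(13,4)·0.25^4·0.75^9 = 715·0.00390625·0.0750847 = 0.209709
  f_Copper = C(13,4)·0.44^4·0.56^9 = 715·0.037481·0.00541617 = 0.145147
  f_Silver = C(13,4)·0.78^4·0.22^9 = 715·0.370151·1.20727e-06 = 0.000319513
Unnormalised posteriors:
  P(Z=Gold)·f_Gold = 0.53 × 0.209709 = 0.111146
  P(Z=Copper)·f_Copper = 0.24 × 0.145147 = 0.0348354
  P(Z=Silver)·f_Silver = 0.23 × 0.000319513 = 7.3488e-05
Marginal: 0.111146 + 0.0348354 + 7.3488e-05 = 0.146055
So the posterior for Coin type Copper is 0.0348354 / 0.146055 ≈ 0.239.

0.239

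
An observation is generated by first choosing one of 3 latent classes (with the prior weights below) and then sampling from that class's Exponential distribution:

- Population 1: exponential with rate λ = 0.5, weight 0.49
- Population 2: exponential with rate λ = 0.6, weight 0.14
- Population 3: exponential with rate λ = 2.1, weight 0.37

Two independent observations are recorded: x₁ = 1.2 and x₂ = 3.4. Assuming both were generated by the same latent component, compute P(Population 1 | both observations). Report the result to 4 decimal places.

Apply Bayes' rule: the posterior for each component is proportional to its prior times its likelihood at x.
Since both observations come from the same component, the likelihood for component k is f_k(x₁)·f_k(x₂).
  f_1 = [0.274406] × [0.0913418] = 0.0250647
  f_2 = [0.292051] × [0.0780172] = 0.022785
  f_3 = [0.168965] × [0.00166478] = 0.00028129
Prior × likelihood for each component:
  π_1·f_1 = 0.49 × 0.0250647 = 0.0122817
  π_2·f_2 = 0.14 × 0.022785 = 0.00318991
  π_3·f_3 = 0.37 × 0.00028129 = 0.000104077
Denominator: 0.0122817 + 0.00318991 + 0.000104077 = 0.0155757
P(Population 1 | data) ≈ 0.7885

0.7885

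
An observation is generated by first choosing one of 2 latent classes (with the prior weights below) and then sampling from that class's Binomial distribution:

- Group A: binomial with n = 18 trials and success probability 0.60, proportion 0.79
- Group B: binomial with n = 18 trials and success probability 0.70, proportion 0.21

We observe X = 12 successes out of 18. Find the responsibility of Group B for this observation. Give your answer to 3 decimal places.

Posterior ∝ prior × likelihood, so P(k | x) ∝ π_k f_k(x); normalise over all components.
Evaluate each component's likelihood at the observed value:
  p_A = 0.165518
  p_B = 0.187316
Multiply by the mixture weights:
  π_A·p_A = 0.79 × 0.165518 = 0.13076
  π_B·p_B = 0.21 × 0.187316 = 0.0393364
Evidence: 0.13076 + 0.0393364 = 0.170096
P(Group B | 12 successes out of 18) ≈ 0.231

0.231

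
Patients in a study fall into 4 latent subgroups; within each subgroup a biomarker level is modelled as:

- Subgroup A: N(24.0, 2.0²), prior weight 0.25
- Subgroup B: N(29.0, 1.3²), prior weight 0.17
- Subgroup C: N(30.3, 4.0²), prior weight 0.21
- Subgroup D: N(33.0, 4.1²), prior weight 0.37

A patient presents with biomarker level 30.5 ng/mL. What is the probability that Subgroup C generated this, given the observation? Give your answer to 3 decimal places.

0.269

Apply Bayes' rule: the posterior for each component is proportional to its prior times its likelihood at x.
Normal densities:
  L_A = (1/(2.0·√(2π)))·exp(−(30.5−24.0)²/(2·2.0²)) = 0.199471·exp(-5.28125) = 0.00101452
  L_B = (1/(1.3·√(2π)))·exp(−(30.5−29.0)²/(2·1.3²)) = 0.306879·exp(-0.66568) = 0.157712
  L_C = (1/(4.0·√(2π)))·exp(−(30.5−30.3)²/(2·4.0²)) = 0.099736·exp(-0.00125) = 0.099611
  L_D = (1/(4.1·√(2π)))·exp(−(30.5−33.0)²/(2·4.1²)) = 0.097303·exp(-0.18590) = 0.0807961
Weight by the priors:
  w_A·L_A = 0.25 × 0.00101452 = 0.000253631
  w_B·L_B = 0.17 × 0.157712 = 0.0268111
  w_C·L_C = 0.21 × 0.099611 = 0.0209183
  w_D·L_D = 0.37 × 0.0807961 = 0.0298946
Denominator: 0.000253631 + 0.0268111 + 0.0209183 + 0.0298946 = 0.0778776
Responsibility of Subgroup C: 0.0209183 / 0.0778776 ≈ 0.269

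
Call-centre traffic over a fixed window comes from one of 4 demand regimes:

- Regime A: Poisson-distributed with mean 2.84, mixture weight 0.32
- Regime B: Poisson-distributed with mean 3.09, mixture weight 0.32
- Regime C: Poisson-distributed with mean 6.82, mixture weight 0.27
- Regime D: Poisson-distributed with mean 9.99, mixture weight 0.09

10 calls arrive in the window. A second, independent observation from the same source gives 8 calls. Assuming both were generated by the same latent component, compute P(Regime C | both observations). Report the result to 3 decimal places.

Apply Bayes' rule: the posterior for each component is proportional to its prior times its likelihood at x.
Since both observations come from the same component, the likelihood for component k is f_k(x₁)·f_k(x₂).
  f_A = [0.000549571] × [0.00613239] = 3.37019e-06
  f_B = [0.000995066] × [0.00937945] = 9.33317e-06
  f_C = [0.0654926] × [0.126726] = 0.00829962
  f_D = [0.125109] × [0.112824] = 0.0141153
Weight by the priors:
  w_A·f_A = 0.32 × 3.37019e-06 = 1.07846e-06
  w_B·f_B = 0.32 × 9.33317e-06 = 2.98661e-06
  w_C·f_C = 0.27 × 0.00829962 = 0.0022409
  w_D·f_D = 0.09 × 0.0141153 = 0.00127038
Evidence: 1.07846e-06 + 2.98661e-06 + 0.0022409 + 0.00127038 = 0.00351534
P(Regime C | data) = 0.0022409 / 0.00351534 ≈ 0.637

0.637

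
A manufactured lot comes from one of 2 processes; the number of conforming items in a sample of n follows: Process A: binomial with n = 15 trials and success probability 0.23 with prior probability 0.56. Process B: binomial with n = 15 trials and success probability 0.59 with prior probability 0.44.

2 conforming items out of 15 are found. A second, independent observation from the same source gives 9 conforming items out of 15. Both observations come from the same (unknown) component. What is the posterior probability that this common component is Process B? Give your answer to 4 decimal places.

0.1355

The responsibility of component k is π_k f_k(x) divided by Σ_j π_j f_j(x).
Since both observations come from the same component, the likelihood for component k is f_k(x₁)·f_k(x₂).
  L_A = [0.185791] × [0.00187888] = 0.000349079
  L_B = [0.00033813] × [0.205956] = 6.964e-05
Unnormalised posteriors:
  π_A·L_A = 0.56 × 0.000349079 = 0.000195484
  π_B·L_B = 0.44 × 6.964e-05 = 3.06416e-05
Marginal: 0.000195484 + 3.06416e-05 = 0.000226126
Responsibility of Process B: 3.06416e-05 / 0.000226126 ≈ 0.1355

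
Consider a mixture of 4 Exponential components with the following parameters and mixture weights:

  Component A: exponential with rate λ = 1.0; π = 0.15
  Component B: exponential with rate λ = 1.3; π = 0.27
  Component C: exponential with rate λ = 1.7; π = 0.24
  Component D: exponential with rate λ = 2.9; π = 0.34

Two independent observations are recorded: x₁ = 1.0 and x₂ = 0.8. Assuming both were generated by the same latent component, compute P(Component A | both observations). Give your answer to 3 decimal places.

The responsibility of component k is w_k f_k(x) divided by Σ_j w_j f_j(x).
Since both observations come from the same component, the likelihood for component k is f_k(x₁)·f_k(x₂).
  L_A = [0.367879] × [0.449329] = 0.165299
  L_B = [0.354291] × [0.459491] = 0.162794
  L_C = [0.310562] × [0.436323] = 0.135505
  L_D = [0.159567] × [0.284993] = 0.0454756
Unnormalised posteriors:
  w_A·L_A = 0.15 × 0.165299 = 0.0247948
  w_B·L_B = 0.27 × 0.162794 = 0.0439543
  w_C·L_C = 0.24 × 0.135505 = 0.0325213
  w_D·L_D = 0.34 × 0.0454756 = 0.0154617
Denominator: 0.0247948 + 0.0439543 + 0.0325213 + 0.0154617 = 0.116732
P(Component A | x₁, x₂) ≈ 0.212

0.212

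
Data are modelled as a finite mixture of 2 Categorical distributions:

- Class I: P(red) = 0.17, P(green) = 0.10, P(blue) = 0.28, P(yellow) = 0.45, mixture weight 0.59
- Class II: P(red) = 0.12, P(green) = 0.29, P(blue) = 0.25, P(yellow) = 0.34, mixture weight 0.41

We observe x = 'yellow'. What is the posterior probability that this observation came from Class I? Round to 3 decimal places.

0.656

The responsibility of component k is w_k f_k(x) divided by Σ_j w_j f_j(x).
Evaluate each component's likelihood at the observed value:
  f_I = P(yellow | comp) = 0.45
  f_II = P(yellow | comp) = 0.34
Unnormalised posteriors:
  w_I·f_I = 0.59 × 0.45 = 0.2655
  w_II·f_II = 0.41 × 0.34 = 0.1394
Marginal: 0.2655 + 0.1394 = 0.4049
P(Class I | data) ≈ 0.656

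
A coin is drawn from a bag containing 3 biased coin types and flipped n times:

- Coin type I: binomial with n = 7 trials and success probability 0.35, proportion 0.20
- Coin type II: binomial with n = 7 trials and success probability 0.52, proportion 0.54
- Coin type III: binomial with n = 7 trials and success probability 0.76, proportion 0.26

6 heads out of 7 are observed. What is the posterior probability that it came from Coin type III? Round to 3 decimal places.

0.692

The responsibility of component k is P(Z=k) f_k(x) divided by Σ_j P(Z=j) f_j(x).
Component likelihoods at x = 6 heads out of 7:
  f_I = C(7,6)·0.35^6·0.65^1 = 7·0.00183827·0.65 = 0.00836411
  f_II = C(7,6)·0.52^6·0.48^1 = 7·0.0197706·0.48 = 0.0664292
  f_III = C(7,6)·0.76^6·0.24^1 = 7·0.1927·0.24 = 0.323736
Unnormalised posteriors:
  P(Z=I)·f_I = 0.20 × 0.00836411 = 0.00167282
  P(Z=II)·f_II = 0.54 × 0.0664292 = 0.0358718
  P(Z=III)·f_III = 0.26 × 0.323736 = 0.0841713
Denominator: 0.00167282 + 0.0358718 + 0.0841713 = 0.121716
So the posterior for Coin type III is 0.0841713 / 0.121716 ≈ 0.692.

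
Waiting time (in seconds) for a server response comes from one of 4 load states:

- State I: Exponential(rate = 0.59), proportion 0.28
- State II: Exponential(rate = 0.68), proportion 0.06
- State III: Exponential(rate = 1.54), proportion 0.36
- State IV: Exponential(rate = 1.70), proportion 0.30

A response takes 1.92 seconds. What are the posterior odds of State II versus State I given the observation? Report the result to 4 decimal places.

0.2078

The posterior odds equal the prior odds times the likelihood ratio: (π_i/π_j)·(f_i(x)/f_j(x)).
Exponential densities:
  L_I = 0.59·e^(−0.59·1.92) = 0.59·e^(−1.1328) = 0.190057
  L_II = 0.68·e^(−0.68·1.92) = 0.68·e^(−1.3056) = 0.184287
  L_III = 1.54·e^(−1.54·1.92) = 1.54·e^(−2.9568) = 0.0800569
  L_IV = 1.70·e^(−1.70·1.92) = 1.70·e^(−3.2640) = 0.0649998
Posterior odds = (π_II·L_II) / (π_I·L_I) = (0.06·0.184287) / (0.28·0.190057) = 0.0110572 / 0.0532159 ≈ 0.2078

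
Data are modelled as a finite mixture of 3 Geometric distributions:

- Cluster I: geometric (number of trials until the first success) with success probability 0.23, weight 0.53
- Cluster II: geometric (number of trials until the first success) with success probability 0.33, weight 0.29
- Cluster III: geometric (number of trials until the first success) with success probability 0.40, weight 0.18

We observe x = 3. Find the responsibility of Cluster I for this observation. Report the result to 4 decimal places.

0.5120

By Bayes' theorem, P(k | x) = π_k f_k(x) / Σ_j π_j f_j(x).
Evaluate each component's likelihood at the observed value:
  f_I = 0.136367
  f_II = 0.148137
  f_III = 0.144
Multiply by the mixture weights:
  π_I·f_I = 0.53 × 0.136367 = 0.0722745
  π_II·f_II = 0.29 × 0.148137 = 0.0429597
  π_III·f_III = 0.18 × 0.144 = 0.02592
Marginal: 0.0722745 + 0.0429597 + 0.02592 = 0.141154
Responsibility of Cluster I: 0.0722745 / 0.141154 ≈ 0.5120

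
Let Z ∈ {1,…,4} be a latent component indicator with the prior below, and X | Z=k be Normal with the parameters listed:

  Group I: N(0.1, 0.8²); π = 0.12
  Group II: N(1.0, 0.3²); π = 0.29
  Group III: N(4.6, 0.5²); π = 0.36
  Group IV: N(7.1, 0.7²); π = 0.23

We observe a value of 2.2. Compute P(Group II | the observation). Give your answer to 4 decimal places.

0.0634

Posterior ∝ prior × likelihood, so P(k | x) ∝ w_k f_k(x); normalise over all components.
Normal densities:
  p_I = 0.0159052
  p_II = 0.000446101
  p_III = 7.9226e-06
  p_IV = 1.30496e-11
Unnormalised posteriors:
  w_I·p_I = 0.12 × 0.0159052 = 0.00190863
  w_II·p_II = 0.29 × 0.000446101 = 0.000129369
  w_III·p_III = 0.36 × 7.9226e-06 = 2.85214e-06
  w_IV·p_IV = 0.23 × 1.30496e-11 = 3.00141e-12
Normaliser: 0.00190863 + 0.000129369 + 2.85214e-06 + 3.00141e-12 = 0.00204085
P(Group II | data) = 0.000129369 / 0.00204085 ≈ 0.0634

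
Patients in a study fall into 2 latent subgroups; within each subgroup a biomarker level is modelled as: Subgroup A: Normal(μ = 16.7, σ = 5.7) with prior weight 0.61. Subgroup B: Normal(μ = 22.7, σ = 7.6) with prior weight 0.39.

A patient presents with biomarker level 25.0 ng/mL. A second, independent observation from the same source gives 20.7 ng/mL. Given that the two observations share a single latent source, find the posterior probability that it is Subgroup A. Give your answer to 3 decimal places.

P(component k | x) = P(Z=k)·f_k(x) / marginal(x), where marginal(x) = Σ_j P(Z=j)·f_j(x).
Since both observations come from the same component, the likelihood for component k is f_k(x₁)·f_k(x₂).
  L_A = [0.0242442] × [0.0547141] = 0.0013265
  L_B = [0.0501428] × [0.0507059] = 0.00254254
Unnormalised posteriors:
  P(Z=A)·L_A = 0.61 × 0.0013265 = 0.000809165
  P(Z=B)·L_B = 0.39 × 0.00254254 = 0.00099159
Sum: 0.000809165 + 0.00099159 = 0.00180075
So the posterior for Subgroup A is 0.000809165 / 0.00180075 ≈ 0.449.

0.449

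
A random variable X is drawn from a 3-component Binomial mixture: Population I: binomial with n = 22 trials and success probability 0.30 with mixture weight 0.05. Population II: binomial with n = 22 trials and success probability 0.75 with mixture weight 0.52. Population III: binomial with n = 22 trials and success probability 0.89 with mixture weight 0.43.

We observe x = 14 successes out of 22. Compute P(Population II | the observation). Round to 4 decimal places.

0.9865

P(component k | x) = π_k·f_k(x) / marginal(x), where marginal(x) = Σ_j π_j·f_j(x).
Binomial probabilities:
  p_I = C(22,14)·0.30^14·0.70^8 = 319770·4.78297e-08·0.057648 = 0.000881697
  p_II = C(22,14)·0.75^14·0.25^8 = 319770·0.0178179·1.52588e-05 = 0.0869392
  p_III = C(22,14)·0.89^14·0.11^8 = 319770·0.195641·2.14359e-08 = 0.00134103
Multiply by the mixture weights:
  π_I·p_I = 0.05 × 0.000881697 = 4.40849e-05
  π_II·p_II = 0.52 × 0.0869392 = 0.0452084
  π_III·p_III = 0.43 × 0.00134103 = 0.000576644
Marginal: 4.40849e-05 + 0.0452084 + 0.000576644 = 0.0458291
Responsibility of Population II: 0.0452084 / 0.0458291 ≈ 0.9865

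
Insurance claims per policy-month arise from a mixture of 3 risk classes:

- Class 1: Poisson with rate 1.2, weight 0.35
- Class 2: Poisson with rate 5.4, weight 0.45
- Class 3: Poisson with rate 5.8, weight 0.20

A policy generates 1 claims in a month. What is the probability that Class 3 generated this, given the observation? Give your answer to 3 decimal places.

The responsibility of component k is π_k f_k(x) divided by Σ_j π_j f_j(x).
Poisson probabilities:
  L_1 = 0.361433
  L_2 = 0.0243895
  L_3 = 0.0175598
Weight by the priors:
  π_1·L_1 = 0.35 × 0.361433 = 0.126502
  π_2·L_2 = 0.45 × 0.0243895 = 0.0109753
  π_3·L_3 = 0.20 × 0.0175598 = 0.00351196
Sum: 0.126502 + 0.0109753 + 0.00351196 = 0.140989
P(Class 3 | data) = 0.00351196 / 0.140989 ≈ 0.025

0.025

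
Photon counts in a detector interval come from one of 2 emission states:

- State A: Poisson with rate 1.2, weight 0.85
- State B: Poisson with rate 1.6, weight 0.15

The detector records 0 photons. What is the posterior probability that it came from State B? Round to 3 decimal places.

The responsibility of component k is w_k f_k(x) divided by Σ_j w_j f_j(x).
Component likelihoods at x = 0 photons:
  L_A = 0.301194
  L_B = 0.201897
Unnormalised posteriors:
  w_A·L_A = 0.85 × 0.301194 = 0.256015
  w_B·L_B = 0.15 × 0.201897 = 0.0302845
Marginal: 0.256015 + 0.0302845 = 0.2863
Responsibility of State B: 0.0302845 / 0.2863 ≈ 0.106

0.106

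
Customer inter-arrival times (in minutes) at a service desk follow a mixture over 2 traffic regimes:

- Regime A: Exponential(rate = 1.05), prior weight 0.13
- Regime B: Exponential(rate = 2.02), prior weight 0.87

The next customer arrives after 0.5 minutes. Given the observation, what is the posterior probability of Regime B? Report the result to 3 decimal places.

The responsibility of component k is w_k f_k(x) divided by Σ_j w_j f_j(x).
Exponential densities:
  p_A = 1.05·e^(−1.05·0.5) = 1.05·e^(−0.5250) = 0.621133
  p_B = 2.02·e^(−2.02·0.5) = 2.02·e^(−1.0100) = 0.735722
Weight by the priors:
  w_A·p_A = 0.13 × 0.621133 = 0.0807473
  w_B·p_B = 0.87 × 0.735722 = 0.640078
Sum: 0.0807473 + 0.640078 = 0.720826
Responsibility of Regime B: 0.640078 / 0.720826 ≈ 0.888

0.888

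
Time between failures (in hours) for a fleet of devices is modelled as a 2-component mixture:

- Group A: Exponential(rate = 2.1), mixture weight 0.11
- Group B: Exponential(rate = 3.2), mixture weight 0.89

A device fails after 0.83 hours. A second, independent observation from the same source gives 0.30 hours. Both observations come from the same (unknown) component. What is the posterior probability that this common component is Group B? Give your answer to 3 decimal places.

The responsibility of component k is P(Z=k) f_k(x) divided by Σ_j P(Z=j) f_j(x).
Since both observations come from the same component, the likelihood for component k is f_k(x₁)·f_k(x₂).
  f_A = [2.1·e^(−2.1·0.83) = 2.1·e^(−1.7430) = 0.367489] × [1.11844] = 0.411015
  f_B = [3.2·e^(−3.2·0.83) = 3.2·e^(−2.6560) = 0.224731] × [1.22526] = 0.275354
Multiply by the mixture weights:
  P(Z=A)·f_A = 0.11 × 0.411015 = 0.0452117
  P(Z=B)·f_B = 0.89 × 0.275354 = 0.245065
Denominator: 0.0452117 + 0.245065 = 0.290277
So the posterior for Group B is 0.245065 / 0.290277 ≈ 0.844.

0.844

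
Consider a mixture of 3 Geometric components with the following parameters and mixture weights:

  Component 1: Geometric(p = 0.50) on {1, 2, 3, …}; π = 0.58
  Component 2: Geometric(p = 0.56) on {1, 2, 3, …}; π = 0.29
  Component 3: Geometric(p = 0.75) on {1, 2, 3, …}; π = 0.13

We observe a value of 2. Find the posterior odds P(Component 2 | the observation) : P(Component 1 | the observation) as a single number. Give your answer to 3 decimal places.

0.493

Posterior odds = (π_i f_i(x)) / (π_j f_j(x)); the normalising sum cancels.
Geometric probabilities:
  p_1 = 0.25
  p_2 = 0.2464
  p_3 = 0.1875
Posterior odds = (π_2·p_2) / (π_1·p_1) = (0.29·0.2464) / (0.58·0.25) = 0.071456 / 0.145 ≈ 0.493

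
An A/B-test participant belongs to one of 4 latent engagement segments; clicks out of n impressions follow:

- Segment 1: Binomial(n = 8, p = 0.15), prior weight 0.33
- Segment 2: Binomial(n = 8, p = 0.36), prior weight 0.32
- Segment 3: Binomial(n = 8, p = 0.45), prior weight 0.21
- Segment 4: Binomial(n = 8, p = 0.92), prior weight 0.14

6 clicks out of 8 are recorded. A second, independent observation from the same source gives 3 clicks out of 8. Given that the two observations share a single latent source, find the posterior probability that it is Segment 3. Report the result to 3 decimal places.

Posterior ∝ prior × likelihood, so P(k | x) ∝ π_k f_k(x); normalise over all components.
Since both observations come from the same component, the likelihood for component k is f_k(x₁)·f_k(x₂).
  L_1 = [C(8,6)·0.15^6·0.85^2 = 28·1.13906e-05·0.7225 = 0.000230432] × [0.0838603] = 1.93241e-05
  L_2 = [C(8,6)·0.36^6·0.64^2 = 28·0.00217678·0.4096 = 0.0249651] × [0.28054] = 0.00700371
  L_3 = [C(8,6)·0.45^6·0.55^2 = 28·0.00830377·0.3025 = 0.0703329] × [0.256826] = 0.0180633
  L_4 = [C(8,6)·0.92^6·0.08^2 = 28·0.606355·0.0064 = 0.108659] × [0.00014289] = 1.55262e-05
Unnormalised posteriors:
  π_1·L_1 = 0.33 × 1.93241e-05 = 6.37696e-06
  π_2·L_2 = 0.32 × 0.00700371 = 0.00224119
  π_3·L_3 = 0.21 × 0.0180633 = 0.0037933
  π_4·L_4 = 0.14 × 1.55262e-05 = 2.17367e-06
Marginal: 6.37696e-06 + 0.00224119 + 0.0037933 + 2.17367e-06 = 0.00604304
P(Segment 3 | x) = 0.0037933 / 0.00604304 ≈ 0.628

0.628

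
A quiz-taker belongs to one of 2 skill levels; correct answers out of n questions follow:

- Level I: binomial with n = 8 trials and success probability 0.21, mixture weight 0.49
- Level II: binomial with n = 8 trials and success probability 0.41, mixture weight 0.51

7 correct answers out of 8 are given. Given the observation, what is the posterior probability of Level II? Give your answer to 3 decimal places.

0.988

By Bayes' theorem, P(k | x) = P(Z=k) f_k(x) / Σ_j P(Z=j) f_j(x).
Evaluate each component's likelihood at the observed value:
  p_I = C(8,7)·0.21^7·0.79^1 = 8·1.80109e-05·0.79 = 0.000113829
  p_II = C(8,7)·0.41^7·0.59^1 = 8·0.00194754·0.59 = 0.0091924
Prior × likelihood for each component:
  P(Z=I)·p_I = 0.49 × 0.000113829 = 5.57761e-05
  P(Z=II)·p_II = 0.51 × 0.0091924 = 0.00468812
Marginal: 5.57761e-05 + 0.00468812 = 0.0047439
P(Level II | data) = 0.00468812 / 0.0047439 ≈ 0.988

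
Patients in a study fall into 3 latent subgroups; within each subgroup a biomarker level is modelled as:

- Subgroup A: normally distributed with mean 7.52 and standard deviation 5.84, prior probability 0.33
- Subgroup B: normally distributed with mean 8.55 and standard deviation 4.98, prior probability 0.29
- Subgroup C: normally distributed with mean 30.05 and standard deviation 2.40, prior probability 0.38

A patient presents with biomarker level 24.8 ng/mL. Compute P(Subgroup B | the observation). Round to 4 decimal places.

0.0184

The responsibility of component k is π_k f_k(x) divided by Σ_j π_j f_j(x).
Component likelihoods at x = 24.8 ng/mL:
  p_A = 0.000857726
  p_B = 0.000390484
  p_C = 0.015192
Unnormalised posteriors:
  π_A·p_A = 0.33 × 0.000857726 = 0.00028305
  π_B·p_B = 0.29 × 0.000390484 = 0.00011324
  π_C·p_C = 0.38 × 0.015192 = 0.00577297
Evidence: 0.00028305 + 0.00011324 + 0.00577297 = 0.00616926
Responsibility of Subgroup B: 0.00011324 / 0.00616926 ≈ 0.0184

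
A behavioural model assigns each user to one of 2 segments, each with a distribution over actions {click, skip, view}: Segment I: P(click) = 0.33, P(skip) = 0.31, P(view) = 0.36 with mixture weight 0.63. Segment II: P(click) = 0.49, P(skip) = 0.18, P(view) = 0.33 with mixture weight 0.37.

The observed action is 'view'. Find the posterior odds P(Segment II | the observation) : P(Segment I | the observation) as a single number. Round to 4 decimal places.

0.5384

The posterior odds equal the prior odds times the likelihood ratio: (P(Z=i)/P(Z=j))·(f_i(x)/f_j(x)).
Component likelihoods at x = 'view':
  f_I = 0.36
  f_II = 0.33
Odds = (0.37/0.63) × (0.33/0.36) = 0.587302 × 0.916667 ≈ 0.5384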